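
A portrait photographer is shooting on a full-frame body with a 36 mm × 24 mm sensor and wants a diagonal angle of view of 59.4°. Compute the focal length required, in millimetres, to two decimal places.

Sensor diagonal = √(36² + 24²) = √1872.0000 ≈ 43.2666 mm.
From α = 2·arctan(d/2f) we get f = d / (2·tan(α/2)).
With d = 43.2666 mm and α/2 = 29.7°, tan(α/2) ≈ 0.57039, so f ≈ 43.2666 / 1.14078 ≈ 37.9272 mm.

37.93 mm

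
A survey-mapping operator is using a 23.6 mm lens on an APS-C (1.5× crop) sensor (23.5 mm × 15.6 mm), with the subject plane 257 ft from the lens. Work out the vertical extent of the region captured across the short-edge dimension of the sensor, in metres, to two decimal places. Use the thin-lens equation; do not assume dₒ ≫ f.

dₒ: 257 ft × 304.8 mm/ft = 78333.60 mm.
Similar triangles through the lens centre give W/dₒ = h/dᵢ; with 1/f = 1/dₒ + 1/dᵢ this gives W = h·(dₒ − f)/f.
W = 15.6 mm × (78333.6 − 23.6) / 23.6 = 15.6 × 3318.2202 ≈ 51764.236 mm = 51.7642 m.

51.76 m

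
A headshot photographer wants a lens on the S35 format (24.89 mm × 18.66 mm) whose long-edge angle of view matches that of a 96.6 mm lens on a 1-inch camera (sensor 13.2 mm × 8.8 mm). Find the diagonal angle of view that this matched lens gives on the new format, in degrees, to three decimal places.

Equal long-edge AOV ⇒ f₂ = f₁ · 24.89/13.2 = 96.6 × 1.88561 ≈ 182.1495 mm.
Sensor diagonal = √(24.89² + 18.66²) = √967.7077 ≈ 31.1080 mm.
Diagonal AOV on the new format = 2·arctan(31.1080 / (2 × 182.1495)) = 2·arctan(0.08539) ≈ 9.7615°.

9.761°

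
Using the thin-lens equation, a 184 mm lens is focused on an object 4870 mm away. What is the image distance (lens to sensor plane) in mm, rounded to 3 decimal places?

1/dᵢ = 1/f − 1/dₒ = 1/184 − 1/4870 = 0.0052294 mm⁻¹.
dᵢ = 1/0.0052294 ≈ 191.2249 mm.

191.225 mm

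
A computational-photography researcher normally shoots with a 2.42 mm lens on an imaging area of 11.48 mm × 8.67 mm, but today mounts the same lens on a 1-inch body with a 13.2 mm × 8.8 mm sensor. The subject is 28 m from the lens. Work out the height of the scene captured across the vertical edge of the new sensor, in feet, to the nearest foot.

334 ft

The focal length stays 2.42 mm; the relevant sensor dimension is now h = 8.8 mm. Object distance dₒ = 28 m = 28000 mm.
Thin-lens field height W = h·(dₒ − f)/f = 8.8 × (28000 − 2.42)/2.42 ≈ 101809.382 mm = 101809.382/304.8 ft = 334.02 ft.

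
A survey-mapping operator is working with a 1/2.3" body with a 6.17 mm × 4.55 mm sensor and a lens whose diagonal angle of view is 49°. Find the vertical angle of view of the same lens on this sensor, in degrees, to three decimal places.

30.270°

Sensor diagonal = √(6.17² + 4.55²) = √58.7714 ≈ 7.6663 mm.
From the diagonal AOV: f = 7.6663 / (2·tan(24.5°)) = 7.6663 / 0.91145 ≈ 8.4110 mm.
Vertical AOV = 2·arctan(4.55 / (2 × 8.4110)) = 2·arctan(0.27048) ≈ 30.2702°.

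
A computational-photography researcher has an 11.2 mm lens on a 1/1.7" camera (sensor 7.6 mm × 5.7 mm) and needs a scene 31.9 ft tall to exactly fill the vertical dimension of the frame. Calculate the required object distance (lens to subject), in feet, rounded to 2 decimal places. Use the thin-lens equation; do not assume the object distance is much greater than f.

W: 31.9 ft × 304.8 mm/ft = 9723.12 mm.
Magnification m = h/W = dᵢ/dₒ; combined with 1/f = 1/dₒ + 1/dᵢ this gives dₒ = f·(1 + W/h).
dₒ = 11.2 mm × (1 + 9723.12/5.7) = 11.2 × 1706.8105 ≈ 19116.277 mm = 19116.277/304.8 ft = 62.7174 ft.

62.72 ft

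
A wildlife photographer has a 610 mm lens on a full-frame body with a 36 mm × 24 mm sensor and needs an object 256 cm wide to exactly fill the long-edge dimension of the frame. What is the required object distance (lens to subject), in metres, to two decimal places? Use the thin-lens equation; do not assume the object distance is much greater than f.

43.99 m

W: 256 cm = 2560 mm.
Magnification m = w/W = dᵢ/dₒ; combined with 1/f = 1/dₒ + 1/dᵢ this gives dₒ = f·(1 + W/w).
dₒ = 610 mm × (1 + 2560/36) = 610 × 72.1111 ≈ 43987.778 mm = 43.9878 m.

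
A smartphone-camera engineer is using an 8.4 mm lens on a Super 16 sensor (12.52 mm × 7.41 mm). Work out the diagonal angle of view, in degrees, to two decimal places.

81.78°

Sensor diagonal = √(12.52² + 7.41²) = √211.6585 ≈ 14.5485 mm.
Angle of view α = 2·arctan(d/2f) with d = 14.5485 mm and f = 8.4 mm.
d/2f = 0.86598; arctan(0.86598) ≈ 40.8920°, so α ≈ 81.7839°.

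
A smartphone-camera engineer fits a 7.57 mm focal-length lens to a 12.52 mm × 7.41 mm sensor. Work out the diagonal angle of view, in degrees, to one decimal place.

87.7°

Sensor diagonal = √(12.52² + 7.41²) = √211.6585 ≈ 14.5485 mm.
Angle of view α = 2·arctan(d/2f) with d = 14.5485 mm and f = 7.57 mm.
d/2f = 0.96093; arctan(0.96093) ≈ 43.8586°, so α ≈ 87.7172°.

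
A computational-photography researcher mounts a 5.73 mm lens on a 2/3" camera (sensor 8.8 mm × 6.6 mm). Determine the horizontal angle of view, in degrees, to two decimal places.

Angle of view α = 2·arctan(w/2f) with w = 8.8 mm and f = 5.73 mm.
w/2f = 0.76789; arctan(0.76789) ≈ 37.5202°, so α ≈ 75.0405°.

75.04°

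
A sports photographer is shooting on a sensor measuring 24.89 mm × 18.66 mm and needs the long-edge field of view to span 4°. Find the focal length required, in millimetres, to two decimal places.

From α = 2·arctan(w/2f) we get f = w / (2·tan(α/2)).
With w = 24.89 mm and α/2 = 2°, tan(α/2) ≈ 0.03492, so f ≈ 24.89 / 0.06984 ≈ 356.3782 mm.

356.38 mm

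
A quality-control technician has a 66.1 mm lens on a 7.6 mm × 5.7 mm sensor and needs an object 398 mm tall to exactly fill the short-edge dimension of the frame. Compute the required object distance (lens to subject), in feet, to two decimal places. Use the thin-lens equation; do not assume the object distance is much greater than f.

Magnification m = h/W = dᵢ/dₒ; combined with 1/f = 1/dₒ + 1/dᵢ this gives dₒ = f·(1 + W/h).
dₒ = 66.1 mm × (1 + 398/5.7) = 66.1 × 70.8246 ≈ 4681.504 mm = 4681.504/304.8 ft = 15.3593 ft.

15.36 ft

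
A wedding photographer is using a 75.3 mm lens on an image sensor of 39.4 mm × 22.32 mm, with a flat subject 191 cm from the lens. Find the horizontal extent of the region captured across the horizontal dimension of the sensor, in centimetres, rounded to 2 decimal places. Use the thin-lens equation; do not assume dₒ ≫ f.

96.00 cm

dₒ: 191 cm = 1910 mm.
Similar triangles through the lens centre give W/dₒ = w/dᵢ; with 1/f = 1/dₒ + 1/dᵢ this gives W = w·(dₒ − f)/f.
W = 39.4 mm × (1910 − 75.3) / 75.3 = 39.4 × 24.3652 ≈ 959.989 mm = 95.9989 cm.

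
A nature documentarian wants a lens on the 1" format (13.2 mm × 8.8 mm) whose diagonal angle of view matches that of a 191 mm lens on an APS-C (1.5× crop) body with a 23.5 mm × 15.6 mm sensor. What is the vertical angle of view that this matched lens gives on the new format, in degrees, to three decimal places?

Sensor diagonal = √(23.5² + 15.6²) = √795.6100 ≈ 28.2066 mm.
Sensor diagonal = √(13.2² + 8.8²) = √251.6800 ≈ 15.8644 mm.
Equal diagonal AOV ⇒ f₂ = f₁ · 15.8644/28.2066 = 191 × 0.56244 ≈ 107.4256 mm.
Vertical AOV on the new format = 2·arctan(8.8 / (2 × 107.4256)) = 2·arctan(0.04096) ≈ 4.6909°.

4.691°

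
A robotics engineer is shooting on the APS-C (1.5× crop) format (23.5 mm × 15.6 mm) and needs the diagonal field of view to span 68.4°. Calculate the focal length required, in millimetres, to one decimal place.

20.8 mm

Sensor diagonal = √(23.5² + 15.6²) = √795.6100 ≈ 28.2066 mm.
From α = 2·arctan(d/2f) we get f = d / (2·tan(α/2)).
With d = 28.2066 mm and α/2 = 34.2°, tan(α/2) ≈ 0.67960, so f ≈ 28.2066 / 1.35920 ≈ 20.7523 mm.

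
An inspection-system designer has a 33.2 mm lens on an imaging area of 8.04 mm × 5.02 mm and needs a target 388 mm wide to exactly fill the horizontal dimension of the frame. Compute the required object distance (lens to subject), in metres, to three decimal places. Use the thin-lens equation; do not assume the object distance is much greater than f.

Magnification m = w/W = dᵢ/dₒ; combined with 1/f = 1/dₒ + 1/dᵢ this gives dₒ = f·(1 + W/w).
dₒ = 33.2 mm × (1 + 388/8.04) = 33.2 × 49.2587 ≈ 1635.389 mm = 1.63539 m.

1.635 m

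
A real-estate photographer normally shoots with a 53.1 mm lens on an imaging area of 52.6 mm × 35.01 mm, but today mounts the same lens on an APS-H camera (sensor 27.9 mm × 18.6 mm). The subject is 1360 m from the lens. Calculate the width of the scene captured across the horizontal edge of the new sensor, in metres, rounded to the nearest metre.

The focal length stays 53.1 mm; the relevant sensor dimension is now w = 27.9 mm. Object distance dₒ = 1360 m = 1.36e+06 mm.
Thin-lens field width W = w·(dₒ − f)/f = 27.9 × (1.36e+06 − 53.1)/53.1 ≈ 714548.371 mm = 714.548 m.

715 m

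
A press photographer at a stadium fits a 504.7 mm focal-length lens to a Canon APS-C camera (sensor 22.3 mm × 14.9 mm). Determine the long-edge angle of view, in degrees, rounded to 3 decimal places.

2.531°

Angle of view α = 2·arctan(w/2f) with w = 22.3 mm and f = 504.7 mm.
w/2f = 0.02209; arctan(0.02209) ≈ 1.2656°, so α ≈ 2.5312°.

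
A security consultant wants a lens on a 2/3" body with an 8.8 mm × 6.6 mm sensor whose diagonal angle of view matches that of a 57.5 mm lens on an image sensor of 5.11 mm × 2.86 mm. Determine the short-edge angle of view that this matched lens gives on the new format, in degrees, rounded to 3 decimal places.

Sensor diagonal = √(5.11² + 2.86²) = √34.2917 ≈ 5.8559 mm.
Sensor diagonal = √(8.8² + 6.6²) = √121.0000 ≈ 11.0000 mm.
Equal diagonal AOV ⇒ f₂ = f₁ · 11.0000/5.8559 = 57.5 × 1.87844 ≈ 108.0105 mm.
Short-edge AOV on the new format = 2·arctan(6.6 / (2 × 108.0105)) = 2·arctan(0.03055) ≈ 3.5000°.

3.500°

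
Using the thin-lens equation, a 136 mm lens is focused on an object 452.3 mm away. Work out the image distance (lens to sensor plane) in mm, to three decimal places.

194.476 mm

1/dᵢ = 1/f − 1/dₒ = 1/136 − 1/452.3 = 0.0051420 mm⁻¹.
dᵢ = 1/0.0051420 ≈ 194.4761 mm.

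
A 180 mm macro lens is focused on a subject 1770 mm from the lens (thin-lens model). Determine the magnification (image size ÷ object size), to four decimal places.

0.1132×

Thin lens: 1/f = 1/dₒ + 1/dᵢ → 1/dᵢ = 1/180 − 1/1770 = 0.0049906 mm⁻¹, so dᵢ ≈ 200.3774 mm.
Magnification m = dᵢ/dₒ = 200.3774/1770 ≈ 0.11321.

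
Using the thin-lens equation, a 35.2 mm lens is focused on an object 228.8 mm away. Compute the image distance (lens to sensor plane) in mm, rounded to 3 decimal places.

41.600 mm

1/dᵢ = 1/f − 1/dₒ = 1/35.2 − 1/228.8 = 0.0240385 mm⁻¹.
dᵢ = 1/0.0240385 ≈ 41.6000 mm.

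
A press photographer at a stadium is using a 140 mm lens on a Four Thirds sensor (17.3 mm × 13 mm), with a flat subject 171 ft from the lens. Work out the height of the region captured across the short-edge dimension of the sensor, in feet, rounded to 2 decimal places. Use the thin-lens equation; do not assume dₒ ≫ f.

dₒ: 171 ft × 304.8 mm/ft = 52120.80 mm.
Similar triangles through the lens centre give W/dₒ = h/dᵢ; with 1/f = 1/dₒ + 1/dᵢ this gives W = h·(dₒ − f)/f.
W = 13 mm × (52120.8 − 140) / 140 = 13 × 371.2914 ≈ 4826.788 mm = 4826.788/304.8 ft = 15.8359 ft.

15.84 ft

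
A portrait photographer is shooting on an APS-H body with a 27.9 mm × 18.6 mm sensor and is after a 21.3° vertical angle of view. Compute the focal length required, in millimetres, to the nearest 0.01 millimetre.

From α = 2·arctan(h/2f) we get f = h / (2·tan(α/2)).
With h = 18.6 mm and α/2 = 10.65°, tan(α/2) ≈ 0.18805, so f ≈ 18.6 / 0.37610 ≈ 49.4554 mm.

49.46 mm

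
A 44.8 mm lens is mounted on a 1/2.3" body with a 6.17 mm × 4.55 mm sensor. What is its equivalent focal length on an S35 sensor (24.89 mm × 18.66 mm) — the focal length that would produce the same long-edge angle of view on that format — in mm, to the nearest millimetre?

Equal angle of view means equal width/f ratio, so f₂ = f₁ · (width₂/width₁) = 44.8 × 24.89/6.17.
f₂ = 44.8 × 4.03404 ≈ 180.725 mm.

181 mm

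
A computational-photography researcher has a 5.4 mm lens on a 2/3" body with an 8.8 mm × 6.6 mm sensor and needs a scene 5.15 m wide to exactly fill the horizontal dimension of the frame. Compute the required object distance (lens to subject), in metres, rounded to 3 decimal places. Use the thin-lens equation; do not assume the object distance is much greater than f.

3.166 m

W: 5.15 m = 5150 mm.
Magnification m = w/W = dᵢ/dₒ; combined with 1/f = 1/dₒ + 1/dᵢ this gives dₒ = f·(1 + W/w).
dₒ = 5.4 mm × (1 + 5150/8.8) = 5.4 × 586.2273 ≈ 3165.627 mm = 3.16563 m.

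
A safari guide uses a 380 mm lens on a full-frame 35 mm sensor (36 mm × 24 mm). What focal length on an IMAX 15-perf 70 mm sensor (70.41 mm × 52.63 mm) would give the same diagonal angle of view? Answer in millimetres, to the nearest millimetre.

772 mm

Sensor diagonal = √(36² + 24²) = √1872.0000 ≈ 43.2666 mm.
Sensor diagonal = √(70.41² + 52.63²) = √7727.4850 ≈ 87.9061 mm.
Equal angle of view means equal diagonal/f ratio, so f₂ = f₁ · (diagonal₂/diagonal₁) = 380 × 87.9061/43.2666.
f₂ = 380 × 2.03173 ≈ 772.058 mm.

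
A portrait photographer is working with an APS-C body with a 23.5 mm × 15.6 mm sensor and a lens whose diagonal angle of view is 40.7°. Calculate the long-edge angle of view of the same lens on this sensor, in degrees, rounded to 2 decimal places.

Sensor diagonal = √(23.5² + 15.6²) = √795.6100 ≈ 28.2066 mm.
From the diagonal AOV: f = 28.2066 / (2·tan(20.35°)) = 28.2066 / 0.74181 ≈ 38.0241 mm.
Long-edge AOV = 2·arctan(23.5 / (2 × 38.0241)) = 2·arctan(0.30901) ≈ 34.3438°.

34.34°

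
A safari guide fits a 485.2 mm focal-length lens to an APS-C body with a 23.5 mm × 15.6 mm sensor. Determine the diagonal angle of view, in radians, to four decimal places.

0.0581 rad

Sensor diagonal = √(23.5² + 15.6²) = √795.6100 ≈ 28.2066 mm.
Angle of view α = 2·arctan(d/2f) with d = 28.2066 mm and f = 485.2 mm.
d/2f = 0.02907; arctan(0.02907) ≈ 0.0291 rad, so α ≈ 0.0581 rad.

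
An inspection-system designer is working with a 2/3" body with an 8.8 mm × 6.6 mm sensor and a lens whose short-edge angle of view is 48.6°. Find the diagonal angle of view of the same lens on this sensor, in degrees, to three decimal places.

73.925°

From the short-edge AOV: f = 6.6 / (2·tan(24.3°)) = 6.6 / 0.90303 ≈ 7.3087 mm.
Sensor diagonal = √(8.8² + 6.6²) = √121.0000 ≈ 11.0000 mm.
Diagonal AOV = 2·arctan(11.0000 / (2 × 7.3087)) = 2·arctan(0.75253) ≈ 73.9250°.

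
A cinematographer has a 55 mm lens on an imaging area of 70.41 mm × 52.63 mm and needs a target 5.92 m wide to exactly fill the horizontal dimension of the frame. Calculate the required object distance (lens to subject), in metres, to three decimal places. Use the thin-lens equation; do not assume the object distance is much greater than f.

4.679 m

W: 5.92 m = 5920 mm.
Magnification m = w/W = dᵢ/dₒ; combined with 1/f = 1/dₒ + 1/dᵢ this gives dₒ = f·(1 + W/w).
dₒ = 55 mm × (1 + 5920/70.41) = 55 × 85.0790 ≈ 4679.343 mm = 4.67934 m.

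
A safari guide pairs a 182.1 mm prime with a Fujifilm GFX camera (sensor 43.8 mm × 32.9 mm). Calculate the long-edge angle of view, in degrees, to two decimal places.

Angle of view α = 2·arctan(w/2f) with w = 43.8 mm and f = 182.1 mm.
w/2f = 0.12026; arctan(0.12026) ≈ 6.8577°, so α ≈ 13.7153°.

13.72°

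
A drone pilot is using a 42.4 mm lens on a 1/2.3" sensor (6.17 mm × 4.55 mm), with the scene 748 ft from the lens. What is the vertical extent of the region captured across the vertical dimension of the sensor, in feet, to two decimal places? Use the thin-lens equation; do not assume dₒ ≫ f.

80.25 ft

dₒ: 748 ft × 304.8 mm/ft = 227990.39 mm.
Similar triangles through the lens centre give W/dₒ = h/dᵢ; with 1/f = 1/dₒ + 1/dᵢ this gives W = h·(dₒ − f)/f.
W = 4.55 mm × (227990 − 42.4) / 42.4 = 4.55 × 5376.1319 ≈ 24461.400 mm = 24461.400/304.8 ft = 80.2539 ft.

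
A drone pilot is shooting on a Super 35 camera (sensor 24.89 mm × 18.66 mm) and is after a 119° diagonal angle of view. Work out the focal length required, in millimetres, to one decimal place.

9.2 mm

Sensor diagonal = √(24.89² + 18.66²) = √967.7077 ≈ 31.1080 mm.
From α = 2·arctan(d/2f) we get f = d / (2·tan(α/2)).
With d = 31.1080 mm and α/2 = 59.5°, tan(α/2) ≈ 1.69766, so f ≈ 31.1080 / 3.39533 ≈ 9.1620 mm.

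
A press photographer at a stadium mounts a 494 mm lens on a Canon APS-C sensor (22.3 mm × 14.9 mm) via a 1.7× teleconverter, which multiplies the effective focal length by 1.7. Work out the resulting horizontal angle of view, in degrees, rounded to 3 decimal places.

1.521°

Effective focal length f = 494 × 1.7 = 839.8 mm.
α = 2·arctan(22.3 / (2 × 839.8)) = 2·arctan(0.01328) ≈ 1.5213°.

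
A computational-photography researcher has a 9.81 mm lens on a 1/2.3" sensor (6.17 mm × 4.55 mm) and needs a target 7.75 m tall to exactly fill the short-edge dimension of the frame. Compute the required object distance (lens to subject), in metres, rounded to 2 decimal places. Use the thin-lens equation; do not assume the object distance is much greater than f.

W: 7.75 m = 7750 mm.
Magnification m = h/W = dᵢ/dₒ; combined with 1/f = 1/dₒ + 1/dᵢ this gives dₒ = f·(1 + W/h).
dₒ = 9.81 mm × (1 + 7750/4.55) = 9.81 × 1704.2967 ≈ 16719.151 mm = 16.7192 m.

16.72 m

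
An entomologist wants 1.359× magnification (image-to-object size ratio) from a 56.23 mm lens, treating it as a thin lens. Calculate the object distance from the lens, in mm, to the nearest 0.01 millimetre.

With m = dᵢ/dₒ and 1/f = 1/dₒ + 1/dᵢ, substituting dᵢ = m·dₒ gives 1/f = (1 + 1/m)/dₒ, hence dₒ = f·(1 + 1/m).
dₒ = 56.23 × (1 + 1/1.359) = 56.23 × 1.73584 ≈ 97.606 mm.

97.61 mm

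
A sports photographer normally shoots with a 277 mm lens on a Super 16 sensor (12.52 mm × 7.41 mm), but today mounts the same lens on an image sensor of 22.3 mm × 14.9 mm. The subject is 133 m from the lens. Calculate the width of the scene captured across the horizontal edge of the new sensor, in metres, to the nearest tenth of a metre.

10.7 m

The focal length stays 277 mm; the relevant sensor dimension is now w = 22.3 mm. Object distance dₒ = 133 m = 133000 mm.
Thin-lens field width W = w·(dₒ − f)/f = 22.3 × (133000 − 277)/277 ≈ 10684.920 mm = 10.6849 m.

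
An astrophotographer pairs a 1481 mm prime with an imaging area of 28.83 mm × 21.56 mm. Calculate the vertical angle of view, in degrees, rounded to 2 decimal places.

Angle of view α = 2·arctan(h/2f) with h = 21.56 mm and f = 1481 mm.
h/2f = 0.00728; arctan(0.00728) ≈ 0.4170°, so α ≈ 0.8341°.

0.83°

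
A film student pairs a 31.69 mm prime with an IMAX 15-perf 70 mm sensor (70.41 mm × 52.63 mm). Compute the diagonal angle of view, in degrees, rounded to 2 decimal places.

108.42°

Sensor diagonal = √(70.41² + 52.63²) = √7727.4850 ≈ 87.9061 mm.
Angle of view α = 2·arctan(d/2f) with d = 87.9061 mm and f = 31.69 mm.
d/2f = 1.38697; arctan(1.38697) ≈ 54.2085°, so α ≈ 108.4171°.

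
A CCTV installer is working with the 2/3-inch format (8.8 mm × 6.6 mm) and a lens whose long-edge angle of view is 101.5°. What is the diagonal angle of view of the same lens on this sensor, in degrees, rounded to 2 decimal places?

From the long-edge AOV: f = 8.8 / (2·tan(50.75°)) = 8.8 / 2.44788 ≈ 3.5950 mm.
Sensor diagonal = √(8.8² + 6.6²) = √121.0000 ≈ 11.0000 mm.
Diagonal AOV = 2·arctan(11.0000 / (2 × 3.5950)) = 2·arctan(1.52992) ≈ 113.6605°.

113.66°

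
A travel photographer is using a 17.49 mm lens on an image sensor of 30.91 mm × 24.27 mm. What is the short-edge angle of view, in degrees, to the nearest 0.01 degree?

Angle of view α = 2·arctan(h/2f) with h = 24.27 mm and f = 17.49 mm.
h/2f = 0.69383; arctan(0.69383) ≈ 34.7539°, so α ≈ 69.5078°.

69.51°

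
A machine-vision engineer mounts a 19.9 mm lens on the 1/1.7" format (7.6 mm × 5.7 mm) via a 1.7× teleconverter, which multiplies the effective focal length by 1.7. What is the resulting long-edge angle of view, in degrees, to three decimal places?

12.818°

Effective focal length f = 19.9 × 1.7 = 33.83 mm.
α = 2·arctan(7.6 / (2 × 33.83)) = 2·arctan(0.11233) ≈ 12.8179°.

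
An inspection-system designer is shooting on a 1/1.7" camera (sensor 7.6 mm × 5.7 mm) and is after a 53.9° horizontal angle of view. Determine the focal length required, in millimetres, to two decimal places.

From α = 2·arctan(w/2f) we get f = w / (2·tan(α/2)).
With w = 7.6 mm and α/2 = 26.95°, tan(α/2) ≈ 0.50843, so f ≈ 7.6 / 1.01685 ≈ 7.4740 mm.

7.47 mm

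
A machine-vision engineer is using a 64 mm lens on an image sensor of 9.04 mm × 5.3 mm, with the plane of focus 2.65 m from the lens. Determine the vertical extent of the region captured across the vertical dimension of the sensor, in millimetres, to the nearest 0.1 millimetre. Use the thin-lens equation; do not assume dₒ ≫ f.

dₒ: 2.65 m = 2650 mm.
Similar triangles through the lens centre give W/dₒ = h/dᵢ; with 1/f = 1/dₒ + 1/dᵢ this gives W = h·(dₒ − f)/f.
W = 5.3 mm × (2650 − 64) / 64 = 5.3 × 40.4062 ≈ 214.153 mm.

214.2 mm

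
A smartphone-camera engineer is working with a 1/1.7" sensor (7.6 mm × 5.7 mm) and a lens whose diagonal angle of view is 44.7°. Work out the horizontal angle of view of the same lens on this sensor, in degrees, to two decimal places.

36.41°

Sensor diagonal = √(7.6² + 5.7²) = √90.2500 ≈ 9.5000 mm.
From the diagonal AOV: f = 9.5000 / (2·tan(22.35°)) = 9.5000 / 0.82230 ≈ 11.5530 mm.
Horizontal AOV = 2·arctan(7.6 / (2 × 11.5530)) = 2·arctan(0.32892) ≈ 36.4141°.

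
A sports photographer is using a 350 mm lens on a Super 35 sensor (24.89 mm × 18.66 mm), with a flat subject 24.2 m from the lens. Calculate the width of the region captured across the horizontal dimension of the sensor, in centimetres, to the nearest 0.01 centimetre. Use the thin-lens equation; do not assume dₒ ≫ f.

169.61 cm

dₒ: 24.2 m = 24200 mm.
Similar triangles through the lens centre give W/dₒ = w/dᵢ; with 1/f = 1/dₒ + 1/dᵢ this gives W = w·(dₒ − f)/f.
W = 24.89 mm × (24200 − 350) / 350 = 24.89 × 68.1429 ≈ 1696.076 mm = 169.608 cm.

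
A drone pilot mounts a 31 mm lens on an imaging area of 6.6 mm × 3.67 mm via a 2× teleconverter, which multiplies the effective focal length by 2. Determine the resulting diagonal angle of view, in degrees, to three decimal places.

Effective focal length f = 31 × 2 = 62 mm.
Sensor diagonal = √(6.6² + 3.67²) = √57.0289 ≈ 7.5517 mm.
α = 2·arctan(7.552 / (2 × 62)) = 2·arctan(0.06090) ≈ 6.9702°.

6.970°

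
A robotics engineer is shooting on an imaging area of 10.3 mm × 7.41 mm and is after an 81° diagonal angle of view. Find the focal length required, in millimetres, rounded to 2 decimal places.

Sensor diagonal = √(10.3² + 7.41²) = √160.9981 ≈ 12.6885 mm.
From α = 2·arctan(d/2f) we get f = d / (2·tan(α/2)).
With d = 12.6885 mm and α/2 = 40.5°, tan(α/2) ≈ 0.85408, so f ≈ 12.6885 / 1.70816 ≈ 7.4282 mm.

7.43 mm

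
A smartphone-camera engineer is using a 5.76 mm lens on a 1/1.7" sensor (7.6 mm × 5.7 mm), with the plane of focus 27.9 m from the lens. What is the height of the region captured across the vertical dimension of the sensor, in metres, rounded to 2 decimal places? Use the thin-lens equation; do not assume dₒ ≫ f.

27.60 m

dₒ: 27.9 m = 27900 mm.
Similar triangles through the lens centre give W/dₒ = h/dᵢ; with 1/f = 1/dₒ + 1/dᵢ this gives W = h·(dₒ − f)/f.
W = 5.7 mm × (27900 − 5.76) / 5.76 = 5.7 × 4842.7500 ≈ 27603.675 mm = 27.6037 m.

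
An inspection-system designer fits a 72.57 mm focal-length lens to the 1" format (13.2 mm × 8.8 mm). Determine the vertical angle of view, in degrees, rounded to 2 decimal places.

6.94°

Angle of view α = 2·arctan(h/2f) with h = 8.8 mm and f = 72.57 mm.
h/2f = 0.06063; arctan(0.06063) ≈ 3.4697°, so α ≈ 6.9393°.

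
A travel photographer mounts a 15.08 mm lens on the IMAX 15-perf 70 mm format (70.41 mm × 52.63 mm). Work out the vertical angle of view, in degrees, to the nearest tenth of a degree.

Angle of view α = 2·arctan(h/2f) with h = 52.63 mm and f = 15.08 mm.
h/2f = 1.74503; arctan(1.74503) ≈ 60.1848°, so α ≈ 120.3696°.

120.4°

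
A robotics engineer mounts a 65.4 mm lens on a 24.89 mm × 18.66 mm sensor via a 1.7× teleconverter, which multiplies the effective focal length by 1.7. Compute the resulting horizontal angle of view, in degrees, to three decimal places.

12.774°

Effective focal length f = 65.4 × 1.7 = 111.18 mm.
α = 2·arctan(24.89 / (2 × 111.18)) = 2·arctan(0.11194) ≈ 12.7737°.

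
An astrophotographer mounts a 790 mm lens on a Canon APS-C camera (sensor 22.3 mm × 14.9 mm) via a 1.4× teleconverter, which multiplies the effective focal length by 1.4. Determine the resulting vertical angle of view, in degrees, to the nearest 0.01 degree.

0.77°

Effective focal length f = 790 × 1.4 = 1106 mm.
α = 2·arctan(14.9 / (2 × 1106)) = 2·arctan(0.00674) ≈ 0.7719°.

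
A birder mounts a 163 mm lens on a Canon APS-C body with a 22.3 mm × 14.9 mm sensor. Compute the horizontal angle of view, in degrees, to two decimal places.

7.83°

Angle of view α = 2·arctan(w/2f) with w = 22.3 mm and f = 163 mm.
w/2f = 0.06840; arctan(0.06840) ≈ 3.9132°, so α ≈ 7.8264°.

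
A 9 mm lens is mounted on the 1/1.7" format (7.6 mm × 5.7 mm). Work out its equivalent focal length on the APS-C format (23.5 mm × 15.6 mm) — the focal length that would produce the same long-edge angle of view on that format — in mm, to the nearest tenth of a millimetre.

Equal angle of view means equal width/f ratio, so f₂ = f₁ · (width₂/width₁) = 9 × 23.5/7.6.
f₂ = 9 × 3.09211 ≈ 27.829 mm.

27.8 mm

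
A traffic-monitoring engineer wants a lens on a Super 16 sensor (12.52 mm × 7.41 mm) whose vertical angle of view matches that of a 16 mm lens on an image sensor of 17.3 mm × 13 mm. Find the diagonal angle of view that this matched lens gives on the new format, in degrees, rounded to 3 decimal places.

Equal vertical AOV ⇒ f₂ = f₁ · 7.41/13 = 16 × 0.57000 ≈ 9.1200 mm.
Sensor diagonal = √(12.52² + 7.41²) = √211.6585 ≈ 14.5485 mm.
Diagonal AOV on the new format = 2·arctan(14.5485 / (2 × 9.1200)) = 2·arctan(0.79761) ≈ 77.1527°.

77.153°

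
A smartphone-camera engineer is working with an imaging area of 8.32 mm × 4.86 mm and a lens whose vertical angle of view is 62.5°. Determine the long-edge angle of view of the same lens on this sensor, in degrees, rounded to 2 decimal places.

From the vertical AOV: f = 4.86 / (2·tan(31.25°)) = 4.86 / 1.21363 ≈ 4.0045 mm.
Long-edge AOV = 2·arctan(8.32 / (2 × 4.0045)) = 2·arctan(1.03883) ≈ 92.1820°.

92.18°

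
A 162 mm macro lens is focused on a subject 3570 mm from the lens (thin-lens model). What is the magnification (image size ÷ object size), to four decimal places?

Thin lens: 1/f = 1/dₒ + 1/dᵢ → 1/dᵢ = 1/162 − 1/3570 = 0.0058927 mm⁻¹, so dᵢ ≈ 169.7007 mm.
Magnification m = dᵢ/dₒ = 169.7007/3570 ≈ 0.04754.

0.0475×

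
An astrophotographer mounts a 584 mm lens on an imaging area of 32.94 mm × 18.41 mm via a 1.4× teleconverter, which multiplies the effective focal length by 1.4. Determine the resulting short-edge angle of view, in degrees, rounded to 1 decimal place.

1.3°

Effective focal length f = 584 × 1.4 = 817.6 mm.
α = 2·arctan(18.41 / (2 × 817.6)) = 2·arctan(0.01126) ≈ 1.2901°.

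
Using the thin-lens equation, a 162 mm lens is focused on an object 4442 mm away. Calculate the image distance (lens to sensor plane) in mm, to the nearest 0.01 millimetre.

1/dᵢ = 1/f − 1/dₒ = 1/162 − 1/4442 = 0.0059477 mm⁻¹.
dᵢ = 1/0.0059477 ≈ 168.1318 mm.

168.13 mm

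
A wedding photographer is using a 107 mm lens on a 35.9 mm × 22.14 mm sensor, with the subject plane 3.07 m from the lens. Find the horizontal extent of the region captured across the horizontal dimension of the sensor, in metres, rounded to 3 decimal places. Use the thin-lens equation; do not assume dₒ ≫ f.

dₒ: 3.07 m = 3070 mm.
Similar triangles through the lens centre give W/dₒ = w/dᵢ; with 1/f = 1/dₒ + 1/dᵢ this gives W = w·(dₒ − f)/f.
W = 35.9 mm × (3070 − 107) / 107 = 35.9 × 27.6916 ≈ 994.128 mm = 0.994128 m.

0.994 m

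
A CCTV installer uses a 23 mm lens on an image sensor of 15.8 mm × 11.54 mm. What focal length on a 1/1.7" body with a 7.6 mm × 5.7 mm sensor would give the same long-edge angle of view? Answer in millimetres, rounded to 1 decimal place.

11.1 mm

Equal angle of view means equal width/f ratio, so f₂ = f₁ · (width₂/width₁) = 23 × 7.6/15.8.
f₂ = 23 × 0.48101 ≈ 11.063 mm.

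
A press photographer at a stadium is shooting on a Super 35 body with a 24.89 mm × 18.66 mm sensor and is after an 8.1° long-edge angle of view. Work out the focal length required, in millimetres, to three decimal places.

175.767 mm

From α = 2·arctan(w/2f) we get f = w / (2·tan(α/2)).
With w = 24.89 mm and α/2 = 4.05°, tan(α/2) ≈ 0.07080, so f ≈ 24.89 / 0.14161 ≈ 175.7674 mm.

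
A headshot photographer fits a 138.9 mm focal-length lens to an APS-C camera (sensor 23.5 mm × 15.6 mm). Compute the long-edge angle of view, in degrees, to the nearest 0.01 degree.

Angle of view α = 2·arctan(w/2f) with w = 23.5 mm and f = 138.9 mm.
w/2f = 0.08459; arctan(0.08459) ≈ 4.8353°, so α ≈ 9.6706°.

9.67°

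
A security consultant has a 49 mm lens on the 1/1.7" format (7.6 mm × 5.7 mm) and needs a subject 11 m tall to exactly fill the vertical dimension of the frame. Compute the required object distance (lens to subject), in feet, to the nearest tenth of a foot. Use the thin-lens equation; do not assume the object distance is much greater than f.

W: 11 m = 11000 mm.
Magnification m = h/W = dᵢ/dₒ; combined with 1/f = 1/dₒ + 1/dᵢ this gives dₒ = f·(1 + W/h).
dₒ = 49 mm × (1 + 11000/5.7) = 49 × 1930.8246 ≈ 94610.404 mm = 94610.404/304.8 ft = 310.402 ft.

310.4 ft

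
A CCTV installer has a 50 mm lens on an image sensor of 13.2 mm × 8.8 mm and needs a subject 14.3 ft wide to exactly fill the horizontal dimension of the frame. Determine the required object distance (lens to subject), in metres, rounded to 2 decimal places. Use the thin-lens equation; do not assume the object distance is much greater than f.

16.56 m

W: 14.3 ft × 304.8 mm/ft = 4358.64 mm.
Magnification m = w/W = dᵢ/dₒ; combined with 1/f = 1/dₒ + 1/dᵢ this gives dₒ = f·(1 + W/w).
dₒ = 50 mm × (1 + 4358.64/13.2) = 50 × 331.2000 ≈ 16559.999 mm = 16.56 m.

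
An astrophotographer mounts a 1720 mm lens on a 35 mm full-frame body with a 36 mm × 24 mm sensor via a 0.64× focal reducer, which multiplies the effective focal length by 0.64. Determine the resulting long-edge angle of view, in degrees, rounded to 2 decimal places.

1.87°

Effective focal length f = 1720 × 0.64 = 1100.8 mm.
α = 2·arctan(36 / (2 × 1100.8)) = 2·arctan(0.01635) ≈ 1.8736°.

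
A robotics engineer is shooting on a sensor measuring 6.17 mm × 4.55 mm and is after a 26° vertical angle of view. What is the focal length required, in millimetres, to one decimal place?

From α = 2·arctan(h/2f) we get f = h / (2·tan(α/2)).
With h = 4.55 mm and α/2 = 13°, tan(α/2) ≈ 0.23087, so f ≈ 4.55 / 0.46174 ≈ 9.8541 mm.

9.9 mm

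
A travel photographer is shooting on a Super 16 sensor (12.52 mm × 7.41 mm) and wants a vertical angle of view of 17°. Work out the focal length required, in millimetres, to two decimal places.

From α = 2·arctan(h/2f) we get f = h / (2·tan(α/2)).
With h = 7.41 mm and α/2 = 8.5°, tan(α/2) ≈ 0.14945, so f ≈ 7.41 / 0.29890 ≈ 24.7907 mm.

24.79 mm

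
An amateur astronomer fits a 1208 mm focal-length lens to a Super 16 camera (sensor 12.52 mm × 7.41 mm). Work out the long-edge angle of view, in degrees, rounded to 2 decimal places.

Angle of view α = 2·arctan(w/2f) with w = 12.52 mm and f = 1208 mm.
w/2f = 0.00518; arctan(0.00518) ≈ 0.2969°, so α ≈ 0.5938°.

0.59°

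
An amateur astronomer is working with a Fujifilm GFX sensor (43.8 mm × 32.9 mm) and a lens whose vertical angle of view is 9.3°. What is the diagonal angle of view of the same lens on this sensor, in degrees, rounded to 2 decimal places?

From the vertical AOV: f = 32.9 / (2·tan(4.65°)) = 32.9 / 0.16267 ≈ 202.2463 mm.
Sensor diagonal = √(43.8² + 32.9²) = √3000.8500 ≈ 54.7800 mm.
Diagonal AOV = 2·arctan(54.7800 / (2 × 202.2463)) = 2·arctan(0.13543) ≈ 15.4252°.

15.43°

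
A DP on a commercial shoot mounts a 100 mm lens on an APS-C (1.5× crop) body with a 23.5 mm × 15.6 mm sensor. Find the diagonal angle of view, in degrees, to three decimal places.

Sensor diagonal = √(23.5² + 15.6²) = √795.6100 ≈ 28.2066 mm.
Angle of view α = 2·arctan(d/2f) with d = 28.2066 mm and f = 100 mm.
d/2f = 0.14103; arctan(0.14103) ≈ 8.0276°, so α ≈ 16.0553°.

16.055°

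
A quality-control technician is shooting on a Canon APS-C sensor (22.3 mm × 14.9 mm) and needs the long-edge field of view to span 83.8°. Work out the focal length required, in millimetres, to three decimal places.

From α = 2·arctan(w/2f) we get f = w / (2·tan(α/2)).
With w = 22.3 mm and α/2 = 41.9°, tan(α/2) ≈ 0.89725, so f ≈ 22.3 / 1.79450 ≈ 12.4269 mm.

12.427 mm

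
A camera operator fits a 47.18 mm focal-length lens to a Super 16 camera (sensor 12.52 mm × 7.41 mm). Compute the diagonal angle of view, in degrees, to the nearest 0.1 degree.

17.5°

Sensor diagonal = √(12.52² + 7.41²) = √211.6585 ≈ 14.5485 mm.
Angle of view α = 2·arctan(d/2f) with d = 14.5485 mm and f = 47.18 mm.
d/2f = 0.15418; arctan(0.15418) ≈ 8.7649°, so α ≈ 17.5298°.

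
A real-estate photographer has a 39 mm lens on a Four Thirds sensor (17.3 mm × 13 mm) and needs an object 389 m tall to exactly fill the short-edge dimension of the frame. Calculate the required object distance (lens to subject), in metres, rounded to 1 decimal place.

1167.0 m

W: 389 m = 389000 mm.
Magnification m = h/W = dᵢ/dₒ; combined with 1/f = 1/dₒ + 1/dᵢ this gives dₒ = f·(1 + W/h).
dₒ = 39 mm × (1 + 389000/13) = 39 × 29924.0769 ≈ 1167039.000 mm = 1167.04 m.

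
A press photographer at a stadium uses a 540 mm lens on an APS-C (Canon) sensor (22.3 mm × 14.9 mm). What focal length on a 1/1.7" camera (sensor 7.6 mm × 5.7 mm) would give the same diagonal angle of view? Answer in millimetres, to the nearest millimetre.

Sensor diagonal = √(22.3² + 14.9²) = √719.3000 ≈ 26.8198 mm.
Sensor diagonal = √(7.6² + 5.7²) = √90.2500 ≈ 9.5000 mm.
Equal angle of view means equal diagonal/f ratio, so f₂ = f₁ · (diagonal₂/diagonal₁) = 540 × 9.5000/26.8198.
f₂ = 540 × 0.35422 ≈ 191.277 mm.

191 mm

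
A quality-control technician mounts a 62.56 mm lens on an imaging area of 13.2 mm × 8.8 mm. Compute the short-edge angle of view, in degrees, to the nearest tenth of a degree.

8.0°

Angle of view α = 2·arctan(h/2f) with h = 8.8 mm and f = 62.56 mm.
h/2f = 0.07033; arctan(0.07033) ≈ 4.0231°, so α ≈ 8.0463°.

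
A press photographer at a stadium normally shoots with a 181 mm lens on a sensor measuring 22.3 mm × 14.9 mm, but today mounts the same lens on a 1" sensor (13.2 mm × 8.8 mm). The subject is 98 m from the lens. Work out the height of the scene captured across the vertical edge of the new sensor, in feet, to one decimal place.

15.6 ft

The focal length stays 181 mm; the relevant sensor dimension is now h = 8.8 mm. Object distance dₒ = 98 m = 98000 mm.
Thin-lens field height W = h·(dₒ − f)/f = 8.8 × (98000 − 181)/181 ≈ 4755.841 mm = 4755.841/304.8 ft = 15.6032 ft.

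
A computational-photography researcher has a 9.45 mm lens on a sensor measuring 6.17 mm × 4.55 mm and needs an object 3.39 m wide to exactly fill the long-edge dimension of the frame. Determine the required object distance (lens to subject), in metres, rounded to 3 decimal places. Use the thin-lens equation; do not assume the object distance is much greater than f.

5.202 m

W: 3.39 m = 3390 mm.
Magnification m = w/W = dᵢ/dₒ; combined with 1/f = 1/dₒ + 1/dᵢ this gives dₒ = f·(1 + W/w).
dₒ = 9.45 mm × (1 + 3390/6.17) = 9.45 × 550.4327 ≈ 5201.589 mm = 5.20159 m.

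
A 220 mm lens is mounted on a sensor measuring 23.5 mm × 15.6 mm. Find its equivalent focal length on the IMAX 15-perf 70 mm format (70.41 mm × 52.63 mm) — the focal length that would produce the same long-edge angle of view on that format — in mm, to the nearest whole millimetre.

659 mm

Equal angle of view means equal width/f ratio, so f₂ = f₁ · (width₂/width₁) = 220 × 70.41/23.5.
f₂ = 220 × 2.99617 ≈ 659.157 mm.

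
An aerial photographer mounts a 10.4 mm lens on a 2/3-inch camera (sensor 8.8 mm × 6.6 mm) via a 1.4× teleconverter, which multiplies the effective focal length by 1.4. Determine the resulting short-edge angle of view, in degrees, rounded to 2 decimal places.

25.54°

Effective focal length f = 10.4 × 1.4 = 14.56 mm.
α = 2·arctan(6.6 / (2 × 14.56)) = 2·arctan(0.22665) ≈ 25.5405°.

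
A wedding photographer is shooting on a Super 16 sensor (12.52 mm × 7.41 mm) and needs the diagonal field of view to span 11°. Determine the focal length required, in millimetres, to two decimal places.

75.55 mm

Sensor diagonal = √(12.52² + 7.41²) = √211.6585 ≈ 14.5485 mm.
From α = 2·arctan(d/2f) we get f = d / (2·tan(α/2)).
With d = 14.5485 mm and α/2 = 5.5°, tan(α/2) ≈ 0.09629, so f ≈ 14.5485 / 0.19258 ≈ 75.5459 mm.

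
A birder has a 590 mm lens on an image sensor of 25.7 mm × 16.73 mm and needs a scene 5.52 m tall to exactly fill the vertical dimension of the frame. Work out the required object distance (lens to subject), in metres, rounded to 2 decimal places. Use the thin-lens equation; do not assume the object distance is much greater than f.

W: 5.52 m = 5520 mm.
Magnification m = h/W = dᵢ/dₒ; combined with 1/f = 1/dₒ + 1/dᵢ this gives dₒ = f·(1 + W/h).
dₒ = 590 mm × (1 + 5520/16.73) = 590 × 330.9462 ≈ 195258.261 mm = 195.258 m.

195.26 m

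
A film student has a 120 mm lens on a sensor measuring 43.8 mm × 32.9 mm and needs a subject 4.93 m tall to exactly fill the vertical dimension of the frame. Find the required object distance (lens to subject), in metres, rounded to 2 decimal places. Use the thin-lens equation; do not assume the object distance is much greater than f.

18.10 m

W: 4.93 m = 4930 mm.
Magnification m = h/W = dᵢ/dₒ; combined with 1/f = 1/dₒ + 1/dᵢ this gives dₒ = f·(1 + W/h).
dₒ = 120 mm × (1 + 4930/32.9) = 120 × 150.8480 ≈ 18101.763 mm = 18.1018 m.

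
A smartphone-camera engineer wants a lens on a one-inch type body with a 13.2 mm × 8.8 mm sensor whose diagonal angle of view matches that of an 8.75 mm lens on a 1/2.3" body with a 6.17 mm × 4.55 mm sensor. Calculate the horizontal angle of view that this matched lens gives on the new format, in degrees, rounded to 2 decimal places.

40.05°

Sensor diagonal = √(6.17² + 4.55²) = √58.7714 ≈ 7.6663 mm.
Sensor diagonal = √(13.2² + 8.8²) = √251.6800 ≈ 15.8644 mm.
Equal diagonal AOV ⇒ f₂ = f₁ · 15.8644/7.6663 = 8.75 × 2.06939 ≈ 18.1071 mm.
Horizontal AOV on the new format = 2·arctan(13.2 / (2 × 18.1071)) = 2·arctan(0.36450) ≈ 40.0533°.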